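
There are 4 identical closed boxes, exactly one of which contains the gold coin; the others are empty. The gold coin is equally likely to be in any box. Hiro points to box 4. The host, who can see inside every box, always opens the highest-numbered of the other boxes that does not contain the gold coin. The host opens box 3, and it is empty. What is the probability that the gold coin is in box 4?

Condition on the true location of the gold coin.
If it is in any of boxes 1, 2, and 4 (prior 1/4 each): box 3 is the highest-numbered option available, probability 1; weight (1/4)·1 = 1/4 each.
If it is in box 3 (prior 1/4): the host opened box 3, so this case is ruled out; weight (1/4)·0 = 0.
The weights sum to 3/4.
So P(the gold coin in box 4 | the host opened box 3) = (1/4) / (3/4) = 1/3.

1/3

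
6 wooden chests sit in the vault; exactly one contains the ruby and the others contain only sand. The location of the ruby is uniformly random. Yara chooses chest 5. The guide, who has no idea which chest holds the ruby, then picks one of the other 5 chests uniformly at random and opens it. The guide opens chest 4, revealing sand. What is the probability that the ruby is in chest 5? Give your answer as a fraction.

Consider each possible location of the ruby in turn.
If it is in any of chests 1, 2, 3, 5, and 6 (prior 1/6 each): the guide picks chest 4 with probability 1/5 regardless, and it is not the prize; weight (1/6)·(1/5) = 1/30 each.
If it is in chest 4 (prior 1/6): the guide opened chest 4, so this case is ruled out; weight (1/6)·0 = 0.
The weights sum to 1/6.
So P(the ruby in chest 5 | the guide opened chest 4) = (1/30) / (1/6) = 1/5.

1/5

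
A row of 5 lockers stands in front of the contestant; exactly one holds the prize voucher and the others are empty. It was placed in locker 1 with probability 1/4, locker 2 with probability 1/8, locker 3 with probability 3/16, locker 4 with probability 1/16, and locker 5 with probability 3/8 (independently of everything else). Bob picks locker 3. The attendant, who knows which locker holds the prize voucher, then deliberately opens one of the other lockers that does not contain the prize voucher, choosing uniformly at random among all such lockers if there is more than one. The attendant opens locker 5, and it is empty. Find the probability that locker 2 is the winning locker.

8/37

Condition on the true location of the prize voucher.
If it is in locker 1 (prior 1/4): the attendant has 3 equally likely choices, so probability 1/3; weight (1/4)·(1/3) = 1/12.
If it is in locker 2 (prior 1/8): the attendant has 3 equally likely choices, so probability 1/3; weight (1/8)·(1/3) = 1/24.
If it is in locker 3 (prior 3/16): the attendant has 4 equally likely choices, so probability 1/4; weight (3/16)·(1/4) = 3/64.
If it is in locker 4 (prior 1/16): the attendant has 3 equally likely choices, so probability 1/3; weight (1/16)·(1/3) = 1/48.
If it is in locker 5 (prior 3/8): the attendant opened locker 5, so this case is ruled out; weight (3/8)·0 = 0.
The weights sum to 37/192.
So P(the prize voucher in locker 2 | the attendant opened locker 5) = (1/24) / (37/192) = 8/37.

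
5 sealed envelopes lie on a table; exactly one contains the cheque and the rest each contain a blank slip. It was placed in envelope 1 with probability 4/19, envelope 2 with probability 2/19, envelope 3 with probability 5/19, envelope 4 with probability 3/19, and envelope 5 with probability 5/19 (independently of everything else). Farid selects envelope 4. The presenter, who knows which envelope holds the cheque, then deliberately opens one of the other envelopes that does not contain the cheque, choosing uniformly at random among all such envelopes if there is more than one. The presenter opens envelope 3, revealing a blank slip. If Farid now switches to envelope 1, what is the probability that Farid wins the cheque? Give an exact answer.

Consider each possible location of the cheque in turn.
If it is in envelope 1 (prior 4/19): the presenter has 3 equally likely choices, so probability 1/3; weight (4/19)·(1/3) = 4/57.
If it is in envelope 2 (prior 2/19): the presenter has 3 equally likely choices, so probability 1/3; weight (2/19)·(1/3) = 2/57.
If it is in envelope 3 (prior 5/19): the presenter opened envelope 3, so this case is ruled out; weight (5/19)·0 = 0.
If it is in envelope 4 (prior 3/19): the presenter has 4 equally likely choices, so probability 1/4; weight (3/19)·(1/4) = 3/76.
If it is in envelope 5 (prior 5/19): the presenter has 3 equally likely choices, so probability 1/3; weight (5/19)·(1/3) = 5/57.
The weights sum to 53/228.
So P(the cheque in envelope 1 | the presenter opened envelope 3) = (4/57) / (53/228) = 16/53.

16/53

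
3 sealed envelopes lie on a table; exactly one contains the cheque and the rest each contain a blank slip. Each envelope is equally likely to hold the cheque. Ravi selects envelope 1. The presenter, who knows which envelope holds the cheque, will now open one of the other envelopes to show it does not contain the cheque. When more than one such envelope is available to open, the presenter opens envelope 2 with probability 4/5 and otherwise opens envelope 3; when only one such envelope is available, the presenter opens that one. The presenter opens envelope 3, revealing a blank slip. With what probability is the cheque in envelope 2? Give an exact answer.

Consider each possible location of the cheque in turn.
If it is in envelope 1 (prior 1/3): envelope 2 is available but not opened, probability 1/5; weight (1/3)·(1/5) = 1/15.
If it is in envelope 2 (prior 1/3): only envelope 3 is available, probability 1; weight (1/3)·1 = 1/3.
If it is in envelope 3 (prior 1/3): the presenter opened envelope 3, so this case is ruled out; weight (1/3)·0 = 0.
The weights sum to 2/5.
So P(the cheque in envelope 2 | the presenter opened envelope 3) = (1/3) / (2/5) = 5/6.

5/6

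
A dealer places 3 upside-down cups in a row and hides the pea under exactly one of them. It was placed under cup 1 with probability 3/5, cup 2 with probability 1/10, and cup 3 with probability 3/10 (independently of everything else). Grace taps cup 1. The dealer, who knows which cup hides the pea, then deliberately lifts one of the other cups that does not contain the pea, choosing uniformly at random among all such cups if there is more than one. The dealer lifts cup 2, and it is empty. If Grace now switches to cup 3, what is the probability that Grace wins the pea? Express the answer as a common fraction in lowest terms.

1/2

Consider each possible location of the pea in turn.
If it is under cup 1 (prior 3/5): the dealer has 2 equally likely choices, so probability 1/2; weight (3/5)·(1/2) = 3/10.
If it is under cup 2 (prior 1/10): the dealer opened cup 2, so this case is ruled out; weight (1/10)·0 = 0.
If it is under cup 3 (prior 3/10): the dealer has no choice, probability 1; weight (3/10)·1 = 3/10.
The weights sum to 3/5.
So P(the pea under cup 3 | the dealer opened cup 2) = (3/10) / (3/5) = 1/2.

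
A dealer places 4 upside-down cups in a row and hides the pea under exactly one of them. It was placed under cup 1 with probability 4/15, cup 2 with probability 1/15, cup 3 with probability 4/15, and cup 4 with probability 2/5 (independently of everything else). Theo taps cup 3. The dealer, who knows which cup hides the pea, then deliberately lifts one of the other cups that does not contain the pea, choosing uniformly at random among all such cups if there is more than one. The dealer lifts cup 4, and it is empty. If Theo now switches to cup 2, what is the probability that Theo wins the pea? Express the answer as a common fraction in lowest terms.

3/23

Condition on the true location of the pea.
If it is under cup 1 (prior 4/15): the dealer has 2 equally likely choices, so probability 1/2; weight (4/15)·(1/2) = 2/15.
If it is under cup 2 (prior 1/15): the dealer has 2 equally likely choices, so probability 1/2; weight (1/15)·(1/2) = 1/30.
If it is under cup 3 (prior 4/15): the dealer has 3 equally likely choices, so probability 1/3; weight (4/15)·(1/3) = 4/45.
If it is under cup 4 (prior 2/5): the dealer opened cup 4, so this case is ruled out; weight (2/5)·0 = 0.
The weights sum to 23/90.
So P(the pea under cup 2 | the dealer opened cup 4) = (1/30) / (23/90) = 3/23.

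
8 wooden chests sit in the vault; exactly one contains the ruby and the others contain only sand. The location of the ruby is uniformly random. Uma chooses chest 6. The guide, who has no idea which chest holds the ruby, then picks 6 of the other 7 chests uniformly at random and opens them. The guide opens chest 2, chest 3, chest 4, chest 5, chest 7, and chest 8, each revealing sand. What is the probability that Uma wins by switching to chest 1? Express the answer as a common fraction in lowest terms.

Condition on the true location of the ruby.
If it is in either of chests 1 and 6 (prior 1/8 each): the guide picks exactly this set with probability 1/7 regardless, and none is the prize; weight (1/8)·(1/7) = 1/56 each.
If it is in any of chests 2, 3, 4, 5, 7, and 8 (prior 1/8 each): that chest was opened and seen not to hold the prize — ruled out; weight (1/8)·0 = 0 each.
The weights sum to 1/28.
So P(the ruby in chest 1 | the guide opened chest 2, chest 3, chest 4, chest 5, chest 7, and chest 8) = (1/56) / (1/28) = 1/2.

1/2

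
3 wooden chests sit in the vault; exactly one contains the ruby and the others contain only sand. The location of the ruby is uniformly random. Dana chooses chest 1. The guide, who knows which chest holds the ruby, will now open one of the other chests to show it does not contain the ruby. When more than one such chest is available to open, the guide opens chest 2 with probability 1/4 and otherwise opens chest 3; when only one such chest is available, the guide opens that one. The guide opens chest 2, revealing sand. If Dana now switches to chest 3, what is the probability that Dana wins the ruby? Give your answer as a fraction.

4/5

Condition on the true location of the ruby.
If it is in chest 1 (prior 1/3): chest 2 is available, opened with probability 1/4; weight (1/3)·(1/4) = 1/12.
If it is in chest 2 (prior 1/3): the guide opened chest 2, so this case is ruled out; weight (1/3)·0 = 0.
If it is in chest 3 (prior 1/3): only chest 2 is available, probability 1; weight (1/3)·1 = 1/3.
The weights sum to 5/12.
So P(the ruby in chest 3 | the guide opened chest 2) = (1/3) / (5/12) = 4/5.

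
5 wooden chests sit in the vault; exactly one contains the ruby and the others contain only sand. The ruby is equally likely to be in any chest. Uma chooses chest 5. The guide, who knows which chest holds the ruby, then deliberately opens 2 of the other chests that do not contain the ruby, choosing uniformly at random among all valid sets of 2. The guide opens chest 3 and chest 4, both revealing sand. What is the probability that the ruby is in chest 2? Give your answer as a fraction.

Condition on the true location of the ruby.
If it is in either of chests 1 and 2 (prior 1/5 each): the guide has 3 equally likely choices, so probability 1/3; weight (1/5)·(1/3) = 1/15 each.
If it is in either of chests 3 and 4 (prior 1/5 each): that chest was opened and seen not to hold the prize — ruled out; weight (1/5)·0 = 0 each.
If it is in chest 5 (prior 1/5): the guide has 6 equally likely choices, so probability 1/6; weight (1/5)·(1/6) = 1/30.
The weights sum to 1/6.
So P(the ruby in chest 2 | the guide opened chest 3 and chest 4) = (1/15) / (1/6) = 2/5.

2/5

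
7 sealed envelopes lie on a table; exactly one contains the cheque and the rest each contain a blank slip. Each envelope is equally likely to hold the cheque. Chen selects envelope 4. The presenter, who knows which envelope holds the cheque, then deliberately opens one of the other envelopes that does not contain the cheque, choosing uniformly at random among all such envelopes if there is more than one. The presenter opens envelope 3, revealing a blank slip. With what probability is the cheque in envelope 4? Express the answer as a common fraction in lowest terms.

1/7

Condition on the true location of the cheque.
If it is in any of envelopes 1, 2, 5, 6, and 7 (prior 1/7 each): the presenter has 5 equally likely choices, so probability 1/5; weight (1/7)·(1/5) = 1/35 each.
If it is in envelope 3 (prior 1/7): the presenter opened envelope 3, so this case is ruled out; weight (1/7)·0 = 0.
If it is in envelope 4 (prior 1/7): the presenter has 6 equally likely choices, so probability 1/6; weight (1/7)·(1/6) = 1/42.
The weights sum to 1/6.
So P(the cheque in envelope 4 | the presenter opened envelope 3) = (1/42) / (1/6) = 1/7.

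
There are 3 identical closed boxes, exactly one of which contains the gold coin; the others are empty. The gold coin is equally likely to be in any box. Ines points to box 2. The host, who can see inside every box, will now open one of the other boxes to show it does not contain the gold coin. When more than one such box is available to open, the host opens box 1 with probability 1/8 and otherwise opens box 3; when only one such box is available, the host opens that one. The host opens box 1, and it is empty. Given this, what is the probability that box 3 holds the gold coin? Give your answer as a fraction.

8/9

Apply Bayes' rule, conditioning on where the gold coin actually is.
If it is in box 1 (prior 1/3): the host opened box 1, so this case is ruled out; weight (1/3)·0 = 0.
If it is in box 2 (prior 1/3): box 1 is available, opened with probability 1/8; weight (1/3)·(1/8) = 1/24.
If it is in box 3 (prior 1/3): only box 1 is available, probability 1; weight (1/3)·1 = 1/3.
The weights sum to 3/8.
So P(the gold coin in box 3 | the host opened box 1) = (1/3) / (3/8) = 8/9.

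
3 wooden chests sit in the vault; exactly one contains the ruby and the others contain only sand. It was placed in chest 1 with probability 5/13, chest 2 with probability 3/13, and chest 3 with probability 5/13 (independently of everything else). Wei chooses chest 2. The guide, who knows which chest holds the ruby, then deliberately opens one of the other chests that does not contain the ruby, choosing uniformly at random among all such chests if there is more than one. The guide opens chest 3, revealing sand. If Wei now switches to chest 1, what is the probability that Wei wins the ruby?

10/13

Condition on the true location of the ruby.
If it is in chest 1 (prior 5/13): the guide has no choice, probability 1; weight (5/13)·1 = 5/13.
If it is in chest 2 (prior 3/13): the guide has 2 equally likely choices, so probability 1/2; weight (3/13)·(1/2) = 3/26.
If it is in chest 3 (prior 5/13): the guide opened chest 3, so this case is ruled out; weight (5/13)·0 = 0.
The weights sum to 1/2.
So P(the ruby in chest 1 | the guide opened chest 3) = (5/13) / (1/2) = 10/13.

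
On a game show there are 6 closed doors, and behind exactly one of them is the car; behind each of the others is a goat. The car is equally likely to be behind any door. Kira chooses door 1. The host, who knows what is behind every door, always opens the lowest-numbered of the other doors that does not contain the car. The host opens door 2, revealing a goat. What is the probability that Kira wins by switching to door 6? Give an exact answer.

1/5

Apply Bayes' rule, conditioning on where the car actually is.
If it is behind any of doors 1, 3, 4, 5, and 6 (prior 1/6 each): door 2 is the lowest-numbered option available, probability 1; weight (1/6)·1 = 1/6 each.
If it is behind door 2 (prior 1/6): the host opened door 2, so this case is ruled out; weight (1/6)·0 = 0.
The weights sum to 5/6.
So P(the car behind door 6 | the host opened door 2) = (1/6) / (5/6) = 1/5.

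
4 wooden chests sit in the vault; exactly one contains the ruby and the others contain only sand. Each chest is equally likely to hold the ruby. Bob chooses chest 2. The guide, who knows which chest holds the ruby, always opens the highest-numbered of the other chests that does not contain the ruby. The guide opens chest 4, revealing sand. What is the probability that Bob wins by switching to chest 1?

Apply Bayes' rule, conditioning on where the ruby actually is.
If it is in any of chests 1, 2, and 3 (prior 1/4 each): chest 4 is the highest-numbered option available, probability 1; weight (1/4)·1 = 1/4 each.
If it is in chest 4 (prior 1/4): the guide opened chest 4, so this case is ruled out; weight (1/4)·0 = 0.
The weights sum to 3/4.
So P(the ruby in chest 1 | the guide opened chest 4) = (1/4) / (3/4) = 1/3.

1/3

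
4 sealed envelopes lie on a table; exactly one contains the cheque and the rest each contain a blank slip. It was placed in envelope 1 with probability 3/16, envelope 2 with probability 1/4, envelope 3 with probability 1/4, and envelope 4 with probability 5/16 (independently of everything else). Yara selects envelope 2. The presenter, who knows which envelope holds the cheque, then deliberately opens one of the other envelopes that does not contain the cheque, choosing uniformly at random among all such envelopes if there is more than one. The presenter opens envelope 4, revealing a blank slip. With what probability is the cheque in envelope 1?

Apply Bayes' rule, conditioning on where the cheque actually is.
If it is in envelope 1 (prior 3/16): the presenter has 2 equally likely choices, so probability 1/2; weight (3/16)·(1/2) = 3/32.
If it is in envelope 2 (prior 1/4): the presenter has 3 equally likely choices, so probability 1/3; weight (1/4)·(1/3) = 1/12.
If it is in envelope 3 (prior 1/4): the presenter has 2 equally likely choices, so probability 1/2; weight (1/4)·(1/2) = 1/8.
If it is in envelope 4 (prior 5/16): the presenter opened envelope 4, so this case is ruled out; weight (5/16)·0 = 0.
The weights sum to 29/96.
So P(the cheque in envelope 1 | the presenter opened envelope 4) = (3/32) / (29/96) = 9/29.

9/29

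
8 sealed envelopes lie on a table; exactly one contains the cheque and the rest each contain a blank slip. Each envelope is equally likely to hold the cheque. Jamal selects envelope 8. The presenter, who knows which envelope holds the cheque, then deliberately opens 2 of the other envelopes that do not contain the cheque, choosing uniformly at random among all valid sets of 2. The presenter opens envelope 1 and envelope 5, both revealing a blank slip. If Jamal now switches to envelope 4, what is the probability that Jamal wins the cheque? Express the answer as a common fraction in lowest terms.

7/40

Condition on the true location of the cheque.
If it is in either of envelopes 1 and 5 (prior 1/8 each): that envelope was opened and seen not to hold the prize — ruled out; weight (1/8)·0 = 0 each.
If it is in any of envelopes 2, 3, 4, 6, and 7 (prior 1/8 each): the presenter has 15 equally likely choices, so probability 1/15; weight (1/8)·(1/15) = 1/120 each.
If it is in envelope 8 (prior 1/8): the presenter has 21 equally likely choices, so probability 1/21; weight (1/8)·(1/21) = 1/168.
The weights sum to 1/21.
So P(the cheque in envelope 4 | the presenter opened envelope 1 and envelope 5) = (1/120) / (1/21) = 7/40.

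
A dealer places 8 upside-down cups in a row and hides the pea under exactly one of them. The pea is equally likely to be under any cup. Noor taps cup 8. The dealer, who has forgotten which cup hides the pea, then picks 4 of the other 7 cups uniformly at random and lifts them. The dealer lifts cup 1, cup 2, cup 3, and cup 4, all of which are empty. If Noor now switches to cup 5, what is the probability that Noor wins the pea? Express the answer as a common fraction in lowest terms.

1/4

Because the dealer chose which cups to lift without knowing where the pea is, the choice is independent of the prize location. Learning that none of the 4 opened cups holds the pea simply rules out those 4 locations and leaves the remaining 4 cups still equally likely by symmetry.
So P(the pea under cup 5) = 1/4.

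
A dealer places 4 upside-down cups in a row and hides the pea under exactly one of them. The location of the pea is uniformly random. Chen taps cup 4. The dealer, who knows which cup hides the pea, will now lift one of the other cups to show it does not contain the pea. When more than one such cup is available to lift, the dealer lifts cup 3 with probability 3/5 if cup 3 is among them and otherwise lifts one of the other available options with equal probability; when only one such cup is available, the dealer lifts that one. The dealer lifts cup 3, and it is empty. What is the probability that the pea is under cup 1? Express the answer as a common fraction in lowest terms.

Consider each possible location of the pea in turn.
If it is under any of cups 1, 2, and 4 (prior 1/4 each): cup 3 is available, opened with probability 3/5; weight (1/4)·(3/5) = 3/20 each.
If it is under cup 3 (prior 1/4): the dealer opened cup 3, so this case is ruled out; weight (1/4)·0 = 0.
The weights sum to 9/20.
So P(the pea under cup 1 | the dealer opened cup 3) = (3/20) / (9/20) = 1/3.

1/3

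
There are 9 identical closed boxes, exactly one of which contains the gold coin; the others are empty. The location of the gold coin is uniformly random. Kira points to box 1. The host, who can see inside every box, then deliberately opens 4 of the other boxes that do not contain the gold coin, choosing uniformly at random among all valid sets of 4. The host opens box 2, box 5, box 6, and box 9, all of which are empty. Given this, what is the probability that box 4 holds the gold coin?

2/9

Apply Bayes' rule, conditioning on where the gold coin actually is.
If it is in box 1 (prior 1/9): the host has 70 equally likely choices, so probability 1/70; weight (1/9)·(1/70) = 1/630.
If it is in any of boxes 2, 5, 6, and 9 (prior 1/9 each): that box was opened and seen not to hold the prize — ruled out; weight (1/9)·0 = 0 each.
If it is in any of boxes 3, 4, 7, and 8 (prior 1/9 each): the host has 35 equally likely choices, so probability 1/35; weight (1/9)·(1/35) = 1/315 each.
The weights sum to 1/70.
So P(the gold coin in box 4 | the host opened box 2, box 5, box 6, and box 9) = (1/315) / (1/70) = 2/9.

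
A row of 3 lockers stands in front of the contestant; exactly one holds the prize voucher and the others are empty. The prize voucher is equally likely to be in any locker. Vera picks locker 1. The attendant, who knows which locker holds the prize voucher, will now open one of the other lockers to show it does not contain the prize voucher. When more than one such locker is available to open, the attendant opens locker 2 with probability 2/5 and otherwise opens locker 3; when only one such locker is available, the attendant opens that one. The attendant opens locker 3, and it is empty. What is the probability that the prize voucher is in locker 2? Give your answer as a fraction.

Apply Bayes' rule, conditioning on where the prize voucher actually is.
If it is in locker 1 (prior 1/3): locker 2 is available but not opened, probability 3/5; weight (1/3)·(3/5) = 1/5.
If it is in locker 2 (prior 1/3): only locker 3 is available, probability 1; weight (1/3)·1 = 1/3.
If it is in locker 3 (prior 1/3): the attendant opened locker 3, so this case is ruled out; weight (1/3)·0 = 0.
The weights sum to 8/15.
So P(the prize voucher in locker 2 | the attendant opened locker 3) = (1/3) / (8/15) = 5/8.

5/8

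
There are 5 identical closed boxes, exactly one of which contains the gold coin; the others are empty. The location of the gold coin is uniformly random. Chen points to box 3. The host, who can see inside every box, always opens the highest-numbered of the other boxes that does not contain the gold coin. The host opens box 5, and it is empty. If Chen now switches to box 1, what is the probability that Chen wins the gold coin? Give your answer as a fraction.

1/4

Condition on the true location of the gold coin.
If it is in any of boxes 1, 2, 3, and 4 (prior 1/5 each): box 5 is the highest-numbered option available, probability 1; weight (1/5)·1 = 1/5 each.
If it is in box 5 (prior 1/5): the host opened box 5, so this case is ruled out; weight (1/5)·0 = 0.
The weights sum to 4/5.
So P(the gold coin in box 1 | the host opened box 5) = (1/5) / (4/5) = 1/4.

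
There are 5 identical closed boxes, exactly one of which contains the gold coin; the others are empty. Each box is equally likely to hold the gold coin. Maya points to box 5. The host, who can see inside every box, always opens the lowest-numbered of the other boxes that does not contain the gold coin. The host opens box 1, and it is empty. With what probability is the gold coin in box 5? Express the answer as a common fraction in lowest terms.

1/4

Consider each possible location of the gold coin in turn.
If it is in box 1 (prior 1/5): the host opened box 1, so this case is ruled out; weight (1/5)·0 = 0.
If it is in any of boxes 2, 3, 4, and 5 (prior 1/5 each): box 1 is the lowest-numbered option available, probability 1; weight (1/5)·1 = 1/5 each.
The weights sum to 4/5.
So P(the gold coin in box 5 | the host opened box 1) = (1/5) / (4/5) = 1/4.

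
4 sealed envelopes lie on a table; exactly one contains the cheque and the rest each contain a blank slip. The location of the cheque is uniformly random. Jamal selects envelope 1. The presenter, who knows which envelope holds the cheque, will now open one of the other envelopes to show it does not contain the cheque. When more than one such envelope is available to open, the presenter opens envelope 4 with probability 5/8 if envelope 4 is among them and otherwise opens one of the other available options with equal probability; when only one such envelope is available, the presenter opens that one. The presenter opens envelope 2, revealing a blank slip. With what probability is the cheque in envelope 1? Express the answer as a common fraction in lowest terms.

Consider each possible location of the cheque in turn.
If it is in envelope 1 (prior 1/4): envelope 4 is available but not opened; envelope 2 gets probability (1 − 5/8)/2 = 3/16; weight (1/4)·(3/16) = 3/64.
If it is in envelope 2 (prior 1/4): the presenter opened envelope 2, so this case is ruled out; weight (1/4)·0 = 0.
If it is in envelope 3 (prior 1/4): envelope 4 is available but not opened, probability 3/8; weight (1/4)·(3/8) = 3/32.
If it is in envelope 4 (prior 1/4): envelope 4 holds the prize so is unavailable; the presenter chooses uniformly among the 2 others, probability 1/2; weight (1/4)·(1/2) = 1/8.
The weights sum to 17/64.
So P(the cheque in envelope 1 | the presenter opened envelope 2) = (3/64) / (17/64) = 3/17.

3/17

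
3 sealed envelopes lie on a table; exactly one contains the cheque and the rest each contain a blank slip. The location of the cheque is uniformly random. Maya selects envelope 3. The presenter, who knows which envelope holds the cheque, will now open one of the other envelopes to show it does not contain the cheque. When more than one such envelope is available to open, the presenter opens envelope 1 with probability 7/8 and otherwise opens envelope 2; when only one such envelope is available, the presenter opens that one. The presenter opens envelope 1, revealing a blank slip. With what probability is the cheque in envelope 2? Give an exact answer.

Apply Bayes' rule, conditioning on where the cheque actually is.
If it is in envelope 1 (prior 1/3): the presenter opened envelope 1, so this case is ruled out; weight (1/3)·0 = 0.
If it is in envelope 2 (prior 1/3): only envelope 1 is available, probability 1; weight (1/3)·1 = 1/3.
If it is in envelope 3 (prior 1/3): envelope 1 is available, opened with probability 7/8; weight (1/3)·(7/8) = 7/24.
The weights sum to 5/8.
So P(the cheque in envelope 2 | the presenter opened envelope 1) = (1/3) / (5/8) = 8/15.

8/15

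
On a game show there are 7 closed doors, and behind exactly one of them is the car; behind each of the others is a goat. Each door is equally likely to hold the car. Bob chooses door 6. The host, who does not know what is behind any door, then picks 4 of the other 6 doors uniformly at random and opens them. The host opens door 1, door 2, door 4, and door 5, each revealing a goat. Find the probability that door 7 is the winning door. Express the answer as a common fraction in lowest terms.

Because the host chose which doors to open without knowing where the car is, the choice is independent of the prize location. Learning that none of the 4 opened doors holds the car simply rules out those 4 locations and leaves the remaining 3 doors still equally likely by symmetry.
So P(the car behind door 7) = 1/3.

1/3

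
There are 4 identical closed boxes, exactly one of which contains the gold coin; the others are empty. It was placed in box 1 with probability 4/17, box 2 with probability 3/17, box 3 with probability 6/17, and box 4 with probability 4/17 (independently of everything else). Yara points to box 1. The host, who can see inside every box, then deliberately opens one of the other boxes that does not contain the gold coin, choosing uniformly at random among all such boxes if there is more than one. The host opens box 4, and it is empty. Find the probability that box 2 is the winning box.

Consider each possible location of the gold coin in turn.
If it is in box 1 (prior 4/17): the host has 3 equally likely choices, so probability 1/3; weight (4/17)·(1/3) = 4/51.
If it is in box 2 (prior 3/17): the host has 2 equally likely choices, so probability 1/2; weight (3/17)·(1/2) = 3/34.
If it is in box 3 (prior 6/17): the host has 2 equally likely choices, so probability 1/2; weight (6/17)·(1/2) = 3/17.
If it is in box 4 (prior 4/17): the host opened box 4, so this case is ruled out; weight (4/17)·0 = 0.
The weights sum to 35/102.
So P(the gold coin in box 2 | the host opened box 4) = (3/34) / (35/102) = 9/35.

9/35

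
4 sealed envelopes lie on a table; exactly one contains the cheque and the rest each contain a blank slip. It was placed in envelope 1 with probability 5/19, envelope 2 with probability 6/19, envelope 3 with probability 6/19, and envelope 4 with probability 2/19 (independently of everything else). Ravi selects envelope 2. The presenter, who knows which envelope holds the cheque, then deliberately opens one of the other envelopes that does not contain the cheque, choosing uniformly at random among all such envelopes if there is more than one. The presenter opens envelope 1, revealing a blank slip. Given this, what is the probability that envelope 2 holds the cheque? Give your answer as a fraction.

1/3

Apply Bayes' rule, conditioning on where the cheque actually is.
If it is in envelope 1 (prior 5/19): the presenter opened envelope 1, so this case is ruled out; weight (5/19)·0 = 0.
If it is in envelope 2 (prior 6/19): the presenter has 3 equally likely choices, so probability 1/3; weight (6/19)·(1/3) = 2/19.
If it is in envelope 3 (prior 6/19): the presenter has 2 equally likely choices, so probability 1/2; weight (6/19)·(1/2) = 3/19.
If it is in envelope 4 (prior 2/19): the presenter has 2 equally likely choices, so probability 1/2; weight (2/19)·(1/2) = 1/19.
The weights sum to 6/19.
So P(the cheque in envelope 2 | the presenter opened envelope 1) = (2/19) / (6/19) = 1/3.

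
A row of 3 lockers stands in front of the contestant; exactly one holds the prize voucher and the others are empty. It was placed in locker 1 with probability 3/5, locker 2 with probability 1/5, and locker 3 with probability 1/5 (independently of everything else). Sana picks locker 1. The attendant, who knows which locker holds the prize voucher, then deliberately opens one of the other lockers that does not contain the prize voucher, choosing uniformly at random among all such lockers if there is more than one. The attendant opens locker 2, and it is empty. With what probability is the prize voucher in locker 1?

3/5

Consider each possible location of the prize voucher in turn.
If it is in locker 1 (prior 3/5): the attendant has 2 equally likely choices, so probability 1/2; weight (3/5)·(1/2) = 3/10.
If it is in locker 2 (prior 1/5): the attendant opened locker 2, so this case is ruled out; weight (1/5)·0 = 0.
If it is in locker 3 (prior 1/5): the attendant has no choice, probability 1; weight (1/5)·1 = 1/5.
The weights sum to 1/2.
So P(the prize voucher in locker 1 | the attendant opened locker 2) = (3/10) / (1/2) = 3/5.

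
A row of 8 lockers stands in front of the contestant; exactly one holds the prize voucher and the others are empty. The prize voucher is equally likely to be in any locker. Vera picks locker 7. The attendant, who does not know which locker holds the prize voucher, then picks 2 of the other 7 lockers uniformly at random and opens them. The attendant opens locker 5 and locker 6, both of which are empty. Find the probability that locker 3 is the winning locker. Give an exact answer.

Because the attendant chose which lockers to open without knowing where the prize voucher is, the choice is independent of the prize location. Learning that none of the 2 opened lockers holds the prize voucher simply rules out those 2 locations and leaves the remaining 6 lockers still equally likely by symmetry.
So P(the prize voucher in locker 3) = 1/6.

1/6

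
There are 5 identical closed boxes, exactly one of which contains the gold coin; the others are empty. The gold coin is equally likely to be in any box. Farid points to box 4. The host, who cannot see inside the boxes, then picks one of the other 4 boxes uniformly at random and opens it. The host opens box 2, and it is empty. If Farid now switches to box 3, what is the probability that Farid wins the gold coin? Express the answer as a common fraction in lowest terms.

Because the host chose which box to open without knowing where the gold coin is, the choice is independent of the prize location. Learning that box 2 does not hold the gold coin simply rules out that one location and leaves the remaining 4 boxes still equally likely by symmetry.
So P(the gold coin in box 3) = 1/4.

1/4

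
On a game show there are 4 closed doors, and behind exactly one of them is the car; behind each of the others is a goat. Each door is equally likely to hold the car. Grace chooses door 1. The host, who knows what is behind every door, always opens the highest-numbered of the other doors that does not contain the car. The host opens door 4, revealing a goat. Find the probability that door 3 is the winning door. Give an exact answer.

Condition on the true location of the car.
If it is behind any of doors 1, 2, and 3 (prior 1/4 each): door 4 is the highest-numbered option available, probability 1; weight (1/4)·1 = 1/4 each.
If it is behind door 4 (prior 1/4): the host opened door 4, so this case is ruled out; weight (1/4)·0 = 0.
The weights sum to 3/4.
So P(the car behind door 3 | the host opened door 4) = (1/4) / (3/4) = 1/3.

1/3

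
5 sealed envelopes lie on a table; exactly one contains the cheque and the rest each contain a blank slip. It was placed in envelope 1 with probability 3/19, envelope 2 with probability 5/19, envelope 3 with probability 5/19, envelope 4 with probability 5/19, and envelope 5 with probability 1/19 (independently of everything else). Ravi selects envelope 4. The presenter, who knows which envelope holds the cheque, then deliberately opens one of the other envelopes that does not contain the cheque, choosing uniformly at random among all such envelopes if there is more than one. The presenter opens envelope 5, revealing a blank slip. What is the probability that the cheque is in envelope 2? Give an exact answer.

Consider each possible location of the cheque in turn.
If it is in envelope 1 (prior 3/19): the presenter has 3 equally likely choices, so probability 1/3; weight (3/19)·(1/3) = 1/19.
If it is in either of envelopes 2 and 3 (prior 5/19 each): the presenter has 3 equally likely choices, so probability 1/3; weight (5/19)·(1/3) = 5/57 each.
If it is in envelope 4 (prior 5/19): the presenter has 4 equally likely choices, so probability 1/4; weight (5/19)·(1/4) = 5/76.
If it is in envelope 5 (prior 1/19): the presenter opened envelope 5, so this case is ruled out; weight (1/19)·0 = 0.
The weights sum to 67/228.
So P(the cheque in envelope 2 | the presenter opened envelope 5) = (5/57) / (67/228) = 20/67.

20/67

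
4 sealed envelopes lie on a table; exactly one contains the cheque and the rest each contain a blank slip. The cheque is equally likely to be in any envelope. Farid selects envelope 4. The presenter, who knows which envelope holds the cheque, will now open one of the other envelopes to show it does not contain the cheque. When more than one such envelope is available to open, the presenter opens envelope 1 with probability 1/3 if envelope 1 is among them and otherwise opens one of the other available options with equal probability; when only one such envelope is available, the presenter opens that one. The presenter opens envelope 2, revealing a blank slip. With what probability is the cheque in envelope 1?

1/3

Apply Bayes' rule, conditioning on where the cheque actually is.
If it is in envelope 1 (prior 1/4): envelope 1 holds the prize so is unavailable; the presenter chooses uniformly among the 2 others, probability 1/2; weight (1/4)·(1/2) = 1/8.
If it is in envelope 2 (prior 1/4): the presenter opened envelope 2, so this case is ruled out; weight (1/4)·0 = 0.
If it is in envelope 3 (prior 1/4): envelope 1 is available but not opened, probability 2/3; weight (1/4)·(2/3) = 1/6.
If it is in envelope 4 (prior 1/4): envelope 1 is available but not opened; envelope 2 gets probability (1 − 1/3)/2 = 1/3; weight (1/4)·(1/3) = 1/12.
The weights sum to 3/8.
So P(the cheque in envelope 1 | the presenter opened envelope 2) = (1/8) / (3/8) = 1/3.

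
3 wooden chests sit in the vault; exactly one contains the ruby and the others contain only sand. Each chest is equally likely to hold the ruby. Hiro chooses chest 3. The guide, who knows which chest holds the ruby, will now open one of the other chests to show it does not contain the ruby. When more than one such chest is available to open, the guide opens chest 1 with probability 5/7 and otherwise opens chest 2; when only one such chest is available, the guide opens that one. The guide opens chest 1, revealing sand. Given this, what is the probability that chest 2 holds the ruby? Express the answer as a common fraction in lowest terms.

Consider each possible location of the ruby in turn.
If it is in chest 1 (prior 1/3): the guide opened chest 1, so this case is ruled out; weight (1/3)·0 = 0.
If it is in chest 2 (prior 1/3): only chest 1 is available, probability 1; weight (1/3)·1 = 1/3.
If it is in chest 3 (prior 1/3): chest 1 is available, opened with probability 5/7; weight (1/3)·(5/7) = 5/21.
The weights sum to 4/7.
So P(the ruby in chest 2 | the guide opened chest 1) = (1/3) / (4/7) = 7/12.

7/12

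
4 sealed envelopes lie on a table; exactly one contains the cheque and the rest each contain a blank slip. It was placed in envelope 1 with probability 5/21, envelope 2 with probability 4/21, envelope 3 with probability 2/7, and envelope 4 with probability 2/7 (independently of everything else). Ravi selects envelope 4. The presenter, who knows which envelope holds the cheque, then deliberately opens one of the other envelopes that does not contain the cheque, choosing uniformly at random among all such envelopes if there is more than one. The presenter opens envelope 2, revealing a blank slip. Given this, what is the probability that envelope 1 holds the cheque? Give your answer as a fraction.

1/3

Apply Bayes' rule, conditioning on where the cheque actually is.
If it is in envelope 1 (prior 5/21): the presenter has 2 equally likely choices, so probability 1/2; weight (5/21)·(1/2) = 5/42.
If it is in envelope 2 (prior 4/21): the presenter opened envelope 2, so this case is ruled out; weight (4/21)·0 = 0.
If it is in envelope 3 (prior 2/7): the presenter has 2 equally likely choices, so probability 1/2; weight (2/7)·(1/2) = 1/7.
If it is in envelope 4 (prior 2/7): the presenter has 3 equally likely choices, so probability 1/3; weight (2/7)·(1/3) = 2/21.
The weights sum to 5/14.
So P(the cheque in envelope 1 | the presenter opened envelope 2) = (5/42) / (5/14) = 1/3.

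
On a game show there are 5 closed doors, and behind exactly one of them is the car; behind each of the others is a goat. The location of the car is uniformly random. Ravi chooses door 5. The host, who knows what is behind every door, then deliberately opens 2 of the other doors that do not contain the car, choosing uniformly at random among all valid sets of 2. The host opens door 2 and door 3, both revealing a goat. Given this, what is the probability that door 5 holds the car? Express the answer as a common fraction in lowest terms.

1/5

Apply Bayes' rule, conditioning on where the car actually is.
If it is behind either of doors 1 and 4 (prior 1/5 each): the host has 3 equally likely choices, so probability 1/3; weight (1/5)·(1/3) = 1/15 each.
If it is behind either of doors 2 and 3 (prior 1/5 each): that door was opened and seen not to hold the prize — ruled out; weight (1/5)·0 = 0 each.
If it is behind door 5 (prior 1/5): the host has 6 equally likely choices, so probability 1/6; weight (1/5)·(1/6) = 1/30.
The weights sum to 1/6.
So P(the car behind door 5 | the host opened door 2 and door 3) = (1/30) / (1/6) = 1/5.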